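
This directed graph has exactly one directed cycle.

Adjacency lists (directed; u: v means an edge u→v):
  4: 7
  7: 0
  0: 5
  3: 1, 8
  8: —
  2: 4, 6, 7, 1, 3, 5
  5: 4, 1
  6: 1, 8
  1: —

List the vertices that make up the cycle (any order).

0, 4, 5, 7

DFS with gray/black marking from 5:
5 gray
  4 gray
    7 gray
      0 gray
        0→5: 5 is gray → back edge
Back edge closes the cycle 5 → 4 → 7 → 0 → 5; its vertices are {0, 4, 5, 7}.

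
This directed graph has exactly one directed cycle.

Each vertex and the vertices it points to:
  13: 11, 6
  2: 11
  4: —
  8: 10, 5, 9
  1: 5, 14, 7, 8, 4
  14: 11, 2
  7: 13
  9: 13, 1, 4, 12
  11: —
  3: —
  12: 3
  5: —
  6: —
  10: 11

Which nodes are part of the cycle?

DFS with gray/black marking from 8:
8 gray
  10 gray
    11 gray
    11 black
  10 black
  5 gray
  5 black
  9 gray
    13 gray
      13→11: 11 black — skip
      6 gray
      6 black
    13 black
    1 gray
      1→5: 5 black — skip
      14 gray
        14→11: 11 black — skip
        2 gray
          2→11: 11 black — skip
        2 black
      14 black
      7 gray
        7→13: 13 black — skip
      7 black
      1→8: 8 is gray → back edge
Back edge closes the cycle 8 → 9 → 1 → 8; its vertices are {1, 8, 9}.

1, 8, 9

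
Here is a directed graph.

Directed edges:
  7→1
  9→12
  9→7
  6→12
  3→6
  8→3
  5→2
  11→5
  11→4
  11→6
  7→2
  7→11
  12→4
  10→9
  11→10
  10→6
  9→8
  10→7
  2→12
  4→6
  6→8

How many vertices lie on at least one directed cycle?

9

A vertex is on a directed cycle iff it belongs to a strongly connected component of size ≥ 2 (or has a self-loop).
The vertices on cycles are {3, 4, 6, 7, 8, 9, 10, 11, 12} — 9 in total.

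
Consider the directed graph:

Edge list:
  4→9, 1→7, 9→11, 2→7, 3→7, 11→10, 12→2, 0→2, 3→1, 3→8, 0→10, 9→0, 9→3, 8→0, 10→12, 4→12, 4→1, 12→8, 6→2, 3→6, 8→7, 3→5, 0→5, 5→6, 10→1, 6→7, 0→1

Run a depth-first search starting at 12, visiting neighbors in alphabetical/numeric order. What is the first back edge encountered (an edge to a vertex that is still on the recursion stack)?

DFS from 12 (visiting neighbors in alphabetical/numeric order); mark gray on enter, black on exit:
12 gray
  2 gray
    7 gray
    7 black
  2 black
  8 gray
    0 gray
      1 gray
        1→7: 7 black — skip
      1 black
      0→2: 2 black — skip
      5 gray
        6 gray
          6→2: 2 black — skip
          6→7: 7 black — skip
        6 black
      5 black
      10 gray
        10→1: 1 black — skip
        10→12: 12 is gray → back edge
First back edge: 10 → 12.

10->12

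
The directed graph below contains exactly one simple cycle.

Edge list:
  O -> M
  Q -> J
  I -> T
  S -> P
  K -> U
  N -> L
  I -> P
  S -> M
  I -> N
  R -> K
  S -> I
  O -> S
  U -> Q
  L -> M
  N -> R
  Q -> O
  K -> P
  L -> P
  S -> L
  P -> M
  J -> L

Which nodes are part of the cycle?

I, K, N, O, Q, R, S, U

DFS with gray/black marking from Q:
Q gray
  J gray
    L gray
      P gray
        M gray
        M black
      P black
      L→M: M black — skip
    L black
  J black
  O gray
    O→M: M black — skip
    S gray
      S→M: M black — skip
      S→P: P black — skip
      I gray
        T gray
        T black
        I→P: P black — skip
        N gray
          R gray
            K gray
              K→P: P black — skip
              U gray
                U→Q: Q is gray → back edge
Back edge closes the cycle Q → O → S → I → N → R → K → U → Q; its vertices are {I, K, N, O, Q, R, S, U}.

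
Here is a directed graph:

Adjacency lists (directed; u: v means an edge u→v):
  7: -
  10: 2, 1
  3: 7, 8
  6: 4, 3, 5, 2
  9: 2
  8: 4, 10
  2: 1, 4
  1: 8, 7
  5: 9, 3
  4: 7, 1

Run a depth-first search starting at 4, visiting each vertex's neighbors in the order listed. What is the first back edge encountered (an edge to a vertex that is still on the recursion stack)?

8->4

DFS from 4 (visiting each vertex's neighbors in the order listed); mark gray on enter, black on exit:
4 gray
  7 gray
  7 black
  1 gray
    8 gray
      8→4: 4 is gray → back edge
First back edge: 8 → 4.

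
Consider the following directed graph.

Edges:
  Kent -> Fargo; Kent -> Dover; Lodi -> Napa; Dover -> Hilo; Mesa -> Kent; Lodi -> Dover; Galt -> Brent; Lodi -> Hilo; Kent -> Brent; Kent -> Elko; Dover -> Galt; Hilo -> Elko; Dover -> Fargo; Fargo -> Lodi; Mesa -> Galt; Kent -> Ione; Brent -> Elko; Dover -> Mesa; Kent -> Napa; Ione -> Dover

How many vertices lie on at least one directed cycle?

6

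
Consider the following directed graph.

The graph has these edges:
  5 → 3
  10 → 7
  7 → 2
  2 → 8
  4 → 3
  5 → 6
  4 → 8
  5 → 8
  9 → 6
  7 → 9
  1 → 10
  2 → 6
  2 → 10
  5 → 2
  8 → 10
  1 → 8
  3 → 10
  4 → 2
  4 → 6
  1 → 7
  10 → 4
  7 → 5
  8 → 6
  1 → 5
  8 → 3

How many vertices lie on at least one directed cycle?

A vertex is on a directed cycle iff it belongs to a strongly connected component of size ≥ 2 (or has a self-loop).
The vertices on cycles are {2, 3, 4, 5, 7, 8, 10} — 7 in total.

7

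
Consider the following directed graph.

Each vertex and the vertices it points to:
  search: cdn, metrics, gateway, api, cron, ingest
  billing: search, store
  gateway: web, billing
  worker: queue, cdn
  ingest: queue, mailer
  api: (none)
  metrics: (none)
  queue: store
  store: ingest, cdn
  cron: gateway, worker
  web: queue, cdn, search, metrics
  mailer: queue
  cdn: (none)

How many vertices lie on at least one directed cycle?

A vertex is on a directed cycle iff it belongs to a strongly connected component of size ≥ 2 (or has a self-loop).
The vertices on cycles are {web, cron, queue, store, ingest, mailer, search, billing, gateway} — 9 in total.

9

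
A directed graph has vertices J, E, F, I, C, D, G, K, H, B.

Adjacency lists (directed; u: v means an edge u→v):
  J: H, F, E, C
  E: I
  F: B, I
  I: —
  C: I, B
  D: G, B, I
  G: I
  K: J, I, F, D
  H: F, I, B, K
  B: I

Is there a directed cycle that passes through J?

J is on a cycle iff J can reach itself via ≥1 edge.
J → H → K → J — yes.

Yes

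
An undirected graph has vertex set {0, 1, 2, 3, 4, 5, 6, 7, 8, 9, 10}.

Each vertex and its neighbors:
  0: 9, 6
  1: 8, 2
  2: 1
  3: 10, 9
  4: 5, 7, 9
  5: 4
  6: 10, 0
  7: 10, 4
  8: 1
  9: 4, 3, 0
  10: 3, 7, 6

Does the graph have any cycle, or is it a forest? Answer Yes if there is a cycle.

Yes

DFS, tracking each vertex's parent; an edge to a visited non-parent vertex closes a cycle.
Start from 2:
visit 2 (parent –)
  visit 1 (parent 2)
    visit 8 (parent 1)
      8–1: parent, skip
    1–2: parent, skip
visit 0 (parent –)
  visit 9 (parent 0)
    visit 4 (parent 9)
      visit 5 (parent 4)
        5–4: parent, skip
      visit 7 (parent 4)
        visit 10 (parent 7)
          visit 3 (parent 10)
            3–10: parent, skip
            3–9: 9 visited and ≠ parent → cycle
Cycle: 9 – 4 – 7 – 10 – 3 – 9.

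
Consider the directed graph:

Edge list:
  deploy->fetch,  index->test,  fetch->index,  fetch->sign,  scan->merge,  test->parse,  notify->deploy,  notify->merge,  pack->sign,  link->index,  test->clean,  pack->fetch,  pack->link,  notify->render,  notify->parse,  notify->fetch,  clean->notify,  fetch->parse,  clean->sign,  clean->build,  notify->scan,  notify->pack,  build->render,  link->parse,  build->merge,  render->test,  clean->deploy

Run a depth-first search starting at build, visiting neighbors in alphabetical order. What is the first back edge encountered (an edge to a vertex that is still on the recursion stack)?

clean→build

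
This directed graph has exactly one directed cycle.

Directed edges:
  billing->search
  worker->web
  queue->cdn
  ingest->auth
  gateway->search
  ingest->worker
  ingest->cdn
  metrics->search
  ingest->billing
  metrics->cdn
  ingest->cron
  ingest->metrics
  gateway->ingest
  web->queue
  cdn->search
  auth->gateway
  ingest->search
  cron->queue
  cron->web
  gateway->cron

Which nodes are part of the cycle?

auth, ingest, gateway

DFS with gray/black marking from gateway:
gateway gray
  cron gray
    queue gray
      cdn gray
        search gray
        search black
      cdn black
    queue black
    web gray
      web→queue: queue black — skip
    web black
  cron black
  ingest gray
    billing gray
      billing→search: search black — skip
    billing black
    metrics gray
      metrics→search: search black — skip
      metrics→cdn: cdn black — skip
    metrics black
    ingest→cron: cron black — skip
    auth gray
      auth→gateway: gateway is gray → back edge
Back edge closes the cycle gateway → ingest → auth → gateway; its vertices are {auth, ingest, gateway}.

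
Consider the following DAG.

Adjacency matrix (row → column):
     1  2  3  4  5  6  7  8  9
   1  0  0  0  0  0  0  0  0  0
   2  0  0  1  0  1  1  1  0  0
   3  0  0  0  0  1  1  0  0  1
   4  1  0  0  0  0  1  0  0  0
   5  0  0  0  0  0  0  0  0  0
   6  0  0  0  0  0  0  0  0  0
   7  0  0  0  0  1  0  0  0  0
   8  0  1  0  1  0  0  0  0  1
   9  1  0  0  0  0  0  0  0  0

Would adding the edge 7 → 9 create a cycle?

No

Adding 7→9 creates a cycle iff 9 can already reach 7.
Explore from 9: no path reaches 7. The graph stays acyclic.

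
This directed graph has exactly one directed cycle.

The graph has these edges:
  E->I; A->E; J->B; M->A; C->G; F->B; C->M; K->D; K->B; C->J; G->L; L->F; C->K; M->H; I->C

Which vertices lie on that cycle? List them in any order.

A, C, E, I, M

DFS with gray/black marking from C:
C gray
  K gray
    D gray
    D black
    B gray
    B black
  K black
  J gray
    J→B: B black — skip
  J black
  G gray
    L gray
      F gray
        F→B: B black — skip
      F black
    L black
  G black
  M gray
    H gray
    H black
    A gray
      E gray
        I gray
          I→C: C is gray → back edge
Back edge closes the cycle C → M → A → E → I → C; its vertices are {A, C, E, I, M}.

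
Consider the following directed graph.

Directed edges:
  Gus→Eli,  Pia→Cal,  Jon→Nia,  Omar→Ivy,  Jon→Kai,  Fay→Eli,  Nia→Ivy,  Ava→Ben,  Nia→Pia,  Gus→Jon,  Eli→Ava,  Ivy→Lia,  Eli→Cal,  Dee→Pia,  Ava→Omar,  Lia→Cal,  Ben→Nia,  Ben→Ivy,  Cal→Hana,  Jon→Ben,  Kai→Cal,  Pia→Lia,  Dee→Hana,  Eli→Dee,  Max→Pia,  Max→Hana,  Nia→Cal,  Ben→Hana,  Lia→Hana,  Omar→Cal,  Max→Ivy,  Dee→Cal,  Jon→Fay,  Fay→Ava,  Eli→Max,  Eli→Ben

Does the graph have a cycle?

No

DFS with white/gray/black marking, starting from Fay:
Fay gray
  Eli gray
    Cal gray
      Hana gray
      Hana black
    Cal black
    Ben gray
      Nia gray
        Nia→Cal: Cal black — skip
        Ivy gray
          Lia gray
            Lia→Hana: Hana black — skip
            Lia→Cal: Cal black — skip
          Lia black
        Ivy black
        Pia gray
          Pia→Cal: Cal black — skip
          Pia→Lia: Lia black — skip
        Pia black
      Nia black
      Ben→Ivy: Ivy black — skip
      Ben→Hana: Hana black — skip
    Ben black
    Ava gray
      Ava→Ben: Ben black — skip
      Omar gray
        Omar→Cal: Cal black — skip
        Omar→Ivy: Ivy black — skip
      Omar black
    Ava black
    Max gray
      Max→Pia: Pia black — skip
      Max→Ivy: Ivy black — skip
      Max→Hana: Hana black — skip
    Max black
    Dee gray
      Dee→Hana: Hana black — skip
      Dee→Pia: Pia black — skip
      Dee→Cal: Cal black — skip
    Dee black
  Eli black
  Fay→Ava: Ava black — skip
Fay black
Jon gray
  Jon→Nia: Nia black — skip
  Jon→Fay: Fay black — skip
  Kai gray
    Kai→Cal: Cal black — skip
  Kai black
  Jon→Ben: Ben black — skip
Jon black
Gus gray
  Gus→Jon: Jon black — skip
  Gus→Eli: Eli black — skip
Gus black
Every edge goes to a white or black vertex — no back edge, so the graph is acyclic.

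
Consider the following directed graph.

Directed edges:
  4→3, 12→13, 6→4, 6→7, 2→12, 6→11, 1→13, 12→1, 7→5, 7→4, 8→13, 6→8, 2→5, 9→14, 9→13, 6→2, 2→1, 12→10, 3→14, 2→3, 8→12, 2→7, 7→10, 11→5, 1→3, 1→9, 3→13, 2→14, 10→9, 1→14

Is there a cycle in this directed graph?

DFS with white/gray/black marking, starting from 11:
11 gray
  5 gray
  5 black
11 black
1 gray
  9 gray
    13 gray
    13 black
    14 gray
    14 black
  9 black
  3 gray
    3→14: 14 black — skip
    3→13: 13 black — skip
  3 black
  1→13: 13 black — skip
  1→14: 14 black — skip
1 black
2 gray
  12 gray
    12→1: 1 black — skip
    10 gray
      10→9: 9 black — skip
    10 black
    12→13: 13 black — skip
  12 black
  7 gray
    7→10: 10 black — skip
    4 gray
      4→3: 3 black — skip
    4 black
    7→5: 5 black — skip
  7 black
  2→1: 1 black — skip
  2→5: 5 black — skip
  2→14: 14 black — skip
  2→3: 3 black — skip
2 black
6 gray
  8 gray
    8→13: 13 black — skip
    8→12: 12 black — skip
  8 black
  6→2: 2 black — skip
  6→11: 11 black — skip
  6→4: 4 black — skip
  6→7: 7 black — skip
6 black
Every edge goes to a white or black vertex — no back edge, so the graph is acyclic.

No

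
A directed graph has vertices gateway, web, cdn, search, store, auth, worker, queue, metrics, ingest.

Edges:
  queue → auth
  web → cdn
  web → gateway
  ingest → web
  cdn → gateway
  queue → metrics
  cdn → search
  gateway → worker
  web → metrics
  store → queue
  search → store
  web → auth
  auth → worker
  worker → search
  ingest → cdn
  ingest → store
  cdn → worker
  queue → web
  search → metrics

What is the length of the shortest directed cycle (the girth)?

5

For each vertex v, BFS finds the shortest path from v back to v.
The shortest such closed walk is store → queue → web → cdn → search → store, length 5.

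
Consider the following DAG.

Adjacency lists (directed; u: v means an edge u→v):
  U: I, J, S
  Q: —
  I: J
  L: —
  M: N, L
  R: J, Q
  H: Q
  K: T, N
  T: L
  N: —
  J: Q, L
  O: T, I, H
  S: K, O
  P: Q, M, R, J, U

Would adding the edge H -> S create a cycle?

Yes

Adding H→S creates a cycle iff S can already reach H.
Path from S: S → O → H.
So S → … → H → S is a cycle.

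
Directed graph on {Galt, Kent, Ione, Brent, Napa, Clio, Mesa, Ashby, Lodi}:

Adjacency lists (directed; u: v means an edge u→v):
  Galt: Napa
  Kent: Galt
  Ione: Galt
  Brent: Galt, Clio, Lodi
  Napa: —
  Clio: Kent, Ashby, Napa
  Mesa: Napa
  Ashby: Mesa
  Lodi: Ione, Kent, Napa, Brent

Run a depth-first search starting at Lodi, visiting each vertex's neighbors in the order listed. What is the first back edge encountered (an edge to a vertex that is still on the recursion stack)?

Brent->Lodi

DFS from Lodi (visiting each vertex's neighbors in the order listed); mark gray on enter, black on exit:
Lodi gray
  Ione gray
    Galt gray
      Napa gray
      Napa black
    Galt black
  Ione black
  Kent gray
    Kent→Galt: Galt black — skip
  Kent black
  Lodi→Napa: Napa black — skip
  Brent gray
    Brent→Galt: Galt black — skip
    Clio gray
      Clio→Kent: Kent black — skip
      Ashby gray
        Mesa gray
          Mesa→Napa: Napa black — skip
        Mesa black
      Ashby black
      Clio→Napa: Napa black — skip
    Clio black
    Brent→Lodi: Lodi is gray → back edge
First back edge: Brent → Lodi.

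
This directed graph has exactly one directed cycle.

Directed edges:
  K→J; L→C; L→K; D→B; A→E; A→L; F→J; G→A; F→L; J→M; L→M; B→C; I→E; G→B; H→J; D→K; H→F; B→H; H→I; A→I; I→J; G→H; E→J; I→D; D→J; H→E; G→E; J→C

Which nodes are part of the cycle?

B, D, H, I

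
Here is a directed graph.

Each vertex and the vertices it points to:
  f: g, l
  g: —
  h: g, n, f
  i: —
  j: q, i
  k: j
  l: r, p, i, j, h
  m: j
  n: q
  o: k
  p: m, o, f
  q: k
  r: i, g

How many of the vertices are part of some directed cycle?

7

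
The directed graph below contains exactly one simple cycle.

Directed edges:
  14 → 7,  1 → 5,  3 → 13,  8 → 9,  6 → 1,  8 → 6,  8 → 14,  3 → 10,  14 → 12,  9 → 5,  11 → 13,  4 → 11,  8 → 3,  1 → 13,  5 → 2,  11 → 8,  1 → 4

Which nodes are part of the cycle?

DFS with gray/black marking from 8:
8 gray
  9 gray
    5 gray
      2 gray
      2 black
    5 black
  9 black
  3 gray
    10 gray
    10 black
    13 gray
    13 black
  3 black
  14 gray
    12 gray
    12 black
    7 gray
    7 black
  14 black
  6 gray
    1 gray
      4 gray
        11 gray
          11→8: 8 is gray → back edge
Back edge closes the cycle 8 → 6 → 1 → 4 → 11 → 8; its vertices are {1, 4, 6, 8, 11}.

1, 4, 6, 8, 11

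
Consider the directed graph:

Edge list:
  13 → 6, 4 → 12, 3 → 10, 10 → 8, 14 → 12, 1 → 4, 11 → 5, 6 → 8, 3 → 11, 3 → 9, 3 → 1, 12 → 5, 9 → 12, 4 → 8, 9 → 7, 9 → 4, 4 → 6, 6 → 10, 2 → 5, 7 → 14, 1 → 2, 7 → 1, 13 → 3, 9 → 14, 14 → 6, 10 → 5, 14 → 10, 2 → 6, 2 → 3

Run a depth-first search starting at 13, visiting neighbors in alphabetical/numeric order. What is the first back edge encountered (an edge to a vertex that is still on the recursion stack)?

2→3

DFS from 13 (visiting neighbors in alphabetical/numeric order); mark gray on enter, black on exit:
13 gray
  3 gray
    1 gray
      2 gray
        2→3: 3 is gray → back edge
First back edge: 2 → 3.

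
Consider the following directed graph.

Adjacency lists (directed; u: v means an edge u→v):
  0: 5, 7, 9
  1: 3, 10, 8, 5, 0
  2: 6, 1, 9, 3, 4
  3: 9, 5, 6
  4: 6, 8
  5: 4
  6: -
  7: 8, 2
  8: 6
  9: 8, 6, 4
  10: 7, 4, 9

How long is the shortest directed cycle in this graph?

4

For each vertex v, BFS finds the shortest path from v back to v.
The shortest such closed walk is 0 → 7 → 2 → 1 → 0, length 4.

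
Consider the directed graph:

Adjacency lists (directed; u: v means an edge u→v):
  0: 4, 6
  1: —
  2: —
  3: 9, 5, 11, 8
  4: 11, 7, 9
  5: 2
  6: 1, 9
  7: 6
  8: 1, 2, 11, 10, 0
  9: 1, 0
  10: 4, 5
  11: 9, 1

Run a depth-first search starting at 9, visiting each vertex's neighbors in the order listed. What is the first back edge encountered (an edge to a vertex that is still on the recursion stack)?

11->9

DFS from 9 (visiting each vertex's neighbors in the order listed); mark gray on enter, black on exit:
9 gray
  1 gray
  1 black
  0 gray
    4 gray
      11 gray
        11→9: 9 is gray → back edge
First back edge: 11 → 9.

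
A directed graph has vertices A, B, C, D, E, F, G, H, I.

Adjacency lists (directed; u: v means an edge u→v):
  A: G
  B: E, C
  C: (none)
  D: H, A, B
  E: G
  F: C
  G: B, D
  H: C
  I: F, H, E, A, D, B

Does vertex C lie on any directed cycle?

C lies on a cycle iff there is a path from C back to itself.
Exploring from C, it never reaches itself; equivalently, its strongly connected component is a singleton.

No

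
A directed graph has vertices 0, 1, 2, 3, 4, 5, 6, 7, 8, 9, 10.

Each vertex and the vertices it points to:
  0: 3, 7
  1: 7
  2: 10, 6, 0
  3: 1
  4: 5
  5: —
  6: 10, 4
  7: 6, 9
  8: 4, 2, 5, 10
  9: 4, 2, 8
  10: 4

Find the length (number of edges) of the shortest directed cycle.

For each vertex v, BFS finds the shortest path from v back to v.
The shortest such closed walk is 0 → 7 → 9 → 2 → 0, length 4.

4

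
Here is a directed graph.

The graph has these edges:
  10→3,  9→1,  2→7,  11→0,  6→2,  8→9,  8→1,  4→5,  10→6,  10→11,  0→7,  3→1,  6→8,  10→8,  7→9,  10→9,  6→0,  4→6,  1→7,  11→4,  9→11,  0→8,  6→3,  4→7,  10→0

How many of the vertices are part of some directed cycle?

10

A vertex is on a directed cycle iff it belongs to a strongly connected component of size ≥ 2 (or has a self-loop).
The vertices on cycles are {0, 1, 2, 3, 4, 6, 7, 8, 9, 11} — 10 in total.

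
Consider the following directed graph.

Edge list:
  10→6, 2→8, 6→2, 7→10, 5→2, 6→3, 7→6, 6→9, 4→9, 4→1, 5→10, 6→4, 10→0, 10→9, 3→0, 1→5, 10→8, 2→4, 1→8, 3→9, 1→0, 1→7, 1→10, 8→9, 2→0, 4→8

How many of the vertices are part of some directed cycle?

7

A vertex is on a directed cycle iff it belongs to a strongly connected component of size ≥ 2 (or has a self-loop).
The vertices on cycles are {1, 2, 4, 5, 6, 7, 10} — 7 in total.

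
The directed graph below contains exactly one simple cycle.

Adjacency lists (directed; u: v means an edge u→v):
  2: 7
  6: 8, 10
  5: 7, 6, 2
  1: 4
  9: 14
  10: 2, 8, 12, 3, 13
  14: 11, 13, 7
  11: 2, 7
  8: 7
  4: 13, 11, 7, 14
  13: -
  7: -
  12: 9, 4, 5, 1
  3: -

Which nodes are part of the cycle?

DFS with gray/black marking from 10:
10 gray
  2 gray
    7 gray
    7 black
  2 black
  8 gray
    8→7: 7 black — skip
  8 black
  12 gray
    9 gray
      14 gray
        11 gray
          11→2: 2 black — skip
          11→7: 7 black — skip
        11 black
        13 gray
        13 black
        14→7: 7 black — skip
      14 black
    9 black
    4 gray
      4→13: 13 black — skip
      4→11: 11 black — skip
      4→7: 7 black — skip
      4→14: 14 black — skip
    4 black
    5 gray
      5→7: 7 black — skip
      6 gray
        6→8: 8 black — skip
        6→10: 10 is gray → back edge
Back edge closes the cycle 10 → 12 → 5 → 6 → 10; its vertices are {5, 6, 10, 12}.

5, 6, 10, 12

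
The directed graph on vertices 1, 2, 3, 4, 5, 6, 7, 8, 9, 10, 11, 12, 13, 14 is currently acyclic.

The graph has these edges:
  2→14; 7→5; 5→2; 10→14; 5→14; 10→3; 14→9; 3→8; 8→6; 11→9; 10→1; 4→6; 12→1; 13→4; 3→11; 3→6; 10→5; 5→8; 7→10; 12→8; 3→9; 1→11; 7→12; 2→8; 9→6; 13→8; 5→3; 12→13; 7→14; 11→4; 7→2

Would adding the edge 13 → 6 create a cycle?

No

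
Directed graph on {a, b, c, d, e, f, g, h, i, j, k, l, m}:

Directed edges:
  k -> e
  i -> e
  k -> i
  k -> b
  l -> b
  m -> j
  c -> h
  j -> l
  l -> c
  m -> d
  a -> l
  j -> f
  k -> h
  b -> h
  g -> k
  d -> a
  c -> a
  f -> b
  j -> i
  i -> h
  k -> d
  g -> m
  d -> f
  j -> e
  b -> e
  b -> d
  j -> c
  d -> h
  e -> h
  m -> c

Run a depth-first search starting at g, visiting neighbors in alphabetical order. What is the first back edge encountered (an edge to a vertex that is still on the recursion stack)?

l→b

DFS from g (visiting neighbors in alphabetical order); mark gray on enter, black on exit:
g gray
  k gray
    b gray
      d gray
        a gray
          l gray
            l→b: b is gray → back edge
First back edge: l → b.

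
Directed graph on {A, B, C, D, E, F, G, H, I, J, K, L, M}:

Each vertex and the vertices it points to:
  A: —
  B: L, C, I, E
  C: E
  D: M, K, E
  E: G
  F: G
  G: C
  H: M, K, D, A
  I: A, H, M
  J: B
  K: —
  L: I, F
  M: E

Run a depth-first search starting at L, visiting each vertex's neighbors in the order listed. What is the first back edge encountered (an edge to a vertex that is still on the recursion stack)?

DFS from L (visiting each vertex's neighbors in the order listed); mark gray on enter, black on exit:
L gray
  I gray
    A gray
    A black
    H gray
      M gray
        E gray
          G gray
            C gray
              C→E: E is gray → back edge
First back edge: C → E.

C→E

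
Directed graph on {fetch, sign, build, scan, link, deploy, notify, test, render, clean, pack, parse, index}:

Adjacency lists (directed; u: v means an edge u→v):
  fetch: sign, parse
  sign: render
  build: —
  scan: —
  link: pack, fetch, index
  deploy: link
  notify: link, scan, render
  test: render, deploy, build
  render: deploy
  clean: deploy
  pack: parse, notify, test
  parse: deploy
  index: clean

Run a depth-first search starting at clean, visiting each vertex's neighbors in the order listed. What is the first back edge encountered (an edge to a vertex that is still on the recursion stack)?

parse->deploy

DFS from clean (visiting each vertex's neighbors in the order listed); mark gray on enter, black on exit:
clean gray
  deploy gray
    link gray
      pack gray
        parse gray
          parse→deploy: deploy is gray → back edge
First back edge: parse → deploy.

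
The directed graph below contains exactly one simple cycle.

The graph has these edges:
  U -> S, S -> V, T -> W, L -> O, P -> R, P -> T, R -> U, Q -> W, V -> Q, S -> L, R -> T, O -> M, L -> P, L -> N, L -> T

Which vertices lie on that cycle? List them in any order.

DFS with gray/black marking from S:
S gray
  L gray
    O gray
      M gray
      M black
    O black
    P gray
      R gray
        T gray
          W gray
          W black
        T black
        U gray
          U→S: S is gray → back edge
Back edge closes the cycle S → L → P → R → U → S; its vertices are {L, P, R, S, U}.

L, P, R, S, U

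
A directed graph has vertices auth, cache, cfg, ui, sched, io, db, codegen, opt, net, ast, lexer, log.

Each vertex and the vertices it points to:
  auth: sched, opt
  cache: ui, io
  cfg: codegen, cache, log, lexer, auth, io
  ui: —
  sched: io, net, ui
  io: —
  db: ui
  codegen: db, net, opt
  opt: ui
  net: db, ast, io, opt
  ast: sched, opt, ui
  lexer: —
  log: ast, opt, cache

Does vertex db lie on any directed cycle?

No

db lies on a cycle iff there is a path from db back to itself.
Exploring from db, it never reaches itself; equivalently, its strongly connected component is a singleton.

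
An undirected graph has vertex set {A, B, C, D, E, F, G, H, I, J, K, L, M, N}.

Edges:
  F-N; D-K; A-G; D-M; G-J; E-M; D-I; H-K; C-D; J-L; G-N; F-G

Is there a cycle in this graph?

Yes

DFS, tracking each vertex's parent; an edge to a visited non-parent vertex closes a cycle.
Start from J:
visit J (parent –)
  visit L (parent J)
    L–J: parent, skip
  visit G (parent J)
    visit A (parent G)
      A–G: parent, skip
    visit N (parent G)
      visit F (parent N)
        F–N: parent, skip
        F–G: G visited and ≠ parent → cycle
Cycle: G – N – F – G.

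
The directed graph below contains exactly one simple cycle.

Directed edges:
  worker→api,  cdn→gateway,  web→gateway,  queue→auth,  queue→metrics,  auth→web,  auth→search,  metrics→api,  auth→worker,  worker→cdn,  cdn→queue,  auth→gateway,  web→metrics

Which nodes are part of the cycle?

cdn, auth, queue, worker

DFS with gray/black marking from queue:
queue gray
  auth gray
    search gray
    search black
    gateway gray
    gateway black
    web gray
      metrics gray
        api gray
        api black
      metrics black
      web→gateway: gateway black — skip
    web black
    worker gray
      worker→api: api black — skip
      cdn gray
        cdn→gateway: gateway black — skip
        cdn→queue: queue is gray → back edge
Back edge closes the cycle queue → auth → worker → cdn → queue; its vertices are {cdn, auth, queue, worker}.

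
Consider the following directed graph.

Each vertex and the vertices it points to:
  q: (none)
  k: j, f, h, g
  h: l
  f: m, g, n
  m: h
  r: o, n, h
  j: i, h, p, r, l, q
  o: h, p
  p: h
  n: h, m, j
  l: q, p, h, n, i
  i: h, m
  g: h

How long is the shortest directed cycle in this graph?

For each vertex v, BFS finds the shortest path from v back to v.
The shortest such closed walk is l → h → l, length 2.

2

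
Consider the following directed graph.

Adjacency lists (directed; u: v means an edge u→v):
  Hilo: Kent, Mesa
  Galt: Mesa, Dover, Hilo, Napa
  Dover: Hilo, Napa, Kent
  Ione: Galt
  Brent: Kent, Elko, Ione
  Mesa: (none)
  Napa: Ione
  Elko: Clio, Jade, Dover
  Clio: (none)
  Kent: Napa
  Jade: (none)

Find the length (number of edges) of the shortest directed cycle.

3

For each vertex v, BFS finds the shortest path from v back to v.
The shortest such closed walk is Ione → Galt → Napa → Ione, length 3.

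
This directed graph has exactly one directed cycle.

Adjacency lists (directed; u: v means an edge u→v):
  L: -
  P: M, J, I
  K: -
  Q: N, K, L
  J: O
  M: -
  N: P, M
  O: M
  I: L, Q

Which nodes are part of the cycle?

I, N, P, Q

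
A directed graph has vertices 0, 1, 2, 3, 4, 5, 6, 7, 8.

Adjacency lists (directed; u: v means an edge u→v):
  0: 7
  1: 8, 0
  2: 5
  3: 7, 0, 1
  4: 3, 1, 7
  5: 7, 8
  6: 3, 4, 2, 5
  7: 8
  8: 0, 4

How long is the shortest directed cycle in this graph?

3

For each vertex v, BFS finds the shortest path from v back to v.
The shortest such closed walk is 4 → 7 → 8 → 4, length 3.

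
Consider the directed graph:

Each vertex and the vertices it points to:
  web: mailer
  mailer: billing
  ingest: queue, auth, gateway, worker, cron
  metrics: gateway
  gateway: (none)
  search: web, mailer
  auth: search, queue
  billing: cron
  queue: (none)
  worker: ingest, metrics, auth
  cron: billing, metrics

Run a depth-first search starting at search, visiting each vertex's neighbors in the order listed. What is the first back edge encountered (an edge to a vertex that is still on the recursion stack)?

DFS from search (visiting each vertex's neighbors in the order listed); mark gray on enter, black on exit:
search gray
  web gray
    mailer gray
      billing gray
        cron gray
          cron→billing: billing is gray → back edge
First back edge: cron → billing.

cron->billing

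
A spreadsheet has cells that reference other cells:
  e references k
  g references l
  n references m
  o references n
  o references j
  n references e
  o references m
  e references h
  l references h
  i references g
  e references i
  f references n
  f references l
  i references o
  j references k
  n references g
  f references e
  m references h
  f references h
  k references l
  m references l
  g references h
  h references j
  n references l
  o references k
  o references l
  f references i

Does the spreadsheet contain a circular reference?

DFS with white/gray/black marking, starting from h:
h gray
  j gray
    k gray
      l gray
        l→h: h is gray → back edge
Back edge found, so a cycle exists: h → j → k → l → h.

Yes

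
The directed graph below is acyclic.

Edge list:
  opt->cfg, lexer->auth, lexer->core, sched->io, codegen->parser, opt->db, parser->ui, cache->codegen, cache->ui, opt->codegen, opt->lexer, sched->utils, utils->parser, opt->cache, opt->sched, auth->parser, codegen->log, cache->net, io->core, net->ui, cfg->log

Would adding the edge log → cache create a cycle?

Yes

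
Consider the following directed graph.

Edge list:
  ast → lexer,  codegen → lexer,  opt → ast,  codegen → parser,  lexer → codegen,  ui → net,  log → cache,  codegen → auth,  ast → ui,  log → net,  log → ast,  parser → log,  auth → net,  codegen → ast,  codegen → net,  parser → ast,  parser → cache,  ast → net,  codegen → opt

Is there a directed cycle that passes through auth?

No

auth lies on a cycle iff there is a path from auth back to itself.
Exploring from auth, it never reaches itself; equivalently, its strongly connected component is a singleton.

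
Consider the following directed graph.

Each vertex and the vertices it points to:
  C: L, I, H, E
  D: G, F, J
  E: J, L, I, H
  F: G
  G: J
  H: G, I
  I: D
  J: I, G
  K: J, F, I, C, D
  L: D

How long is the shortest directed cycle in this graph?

2

For each vertex v, BFS finds the shortest path from v back to v.
The shortest such closed walk is G → J → G, length 2.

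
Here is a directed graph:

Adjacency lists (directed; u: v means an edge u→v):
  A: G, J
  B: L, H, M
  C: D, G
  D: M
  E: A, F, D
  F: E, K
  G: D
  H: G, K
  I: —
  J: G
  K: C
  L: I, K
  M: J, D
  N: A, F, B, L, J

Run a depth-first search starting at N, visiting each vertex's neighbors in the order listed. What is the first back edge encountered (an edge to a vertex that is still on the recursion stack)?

DFS from N (visiting each vertex's neighbors in the order listed); mark gray on enter, black on exit:
N gray
  A gray
    G gray
      D gray
        M gray
          J gray
            J→G: G is gray → back edge
First back edge: J → G.

J→G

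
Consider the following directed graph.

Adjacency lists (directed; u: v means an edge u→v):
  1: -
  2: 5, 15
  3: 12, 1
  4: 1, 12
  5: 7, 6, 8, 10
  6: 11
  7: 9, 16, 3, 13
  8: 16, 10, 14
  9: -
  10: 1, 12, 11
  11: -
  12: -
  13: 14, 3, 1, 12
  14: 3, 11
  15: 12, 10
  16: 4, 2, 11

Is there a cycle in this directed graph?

DFS with white/gray/black marking, starting from 2:
2 gray
  5 gray
    7 gray
      9 gray
      9 black
      16 gray
        4 gray
          1 gray
          1 black
          12 gray
          12 black
        4 black
        16→2: 2 is gray → back edge
Back edge found, so a cycle exists: 2 → 5 → 7 → 16 → 2.

Yes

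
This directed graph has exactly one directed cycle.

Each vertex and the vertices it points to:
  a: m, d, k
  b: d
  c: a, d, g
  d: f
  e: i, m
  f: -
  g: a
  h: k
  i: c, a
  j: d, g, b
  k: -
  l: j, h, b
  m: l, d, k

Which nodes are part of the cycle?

a, g, j, l, m

DFS with gray/black marking from m:
m gray
  l gray
    j gray
      d gray
        f gray
        f black
      d black
      g gray
        a gray
          a→m: m is gray → back edge
Back edge closes the cycle m → l → j → g → a → m; its vertices are {a, g, j, l, m}.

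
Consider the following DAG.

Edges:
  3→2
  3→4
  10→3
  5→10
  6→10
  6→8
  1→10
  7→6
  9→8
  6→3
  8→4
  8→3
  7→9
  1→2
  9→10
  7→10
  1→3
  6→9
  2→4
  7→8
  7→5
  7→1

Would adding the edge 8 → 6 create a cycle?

Adding 8→6 creates a cycle iff 6 can already reach 8.
Path from 6: 6 → 8.
So 6 → … → 8 → 6 is a cycle.

Yes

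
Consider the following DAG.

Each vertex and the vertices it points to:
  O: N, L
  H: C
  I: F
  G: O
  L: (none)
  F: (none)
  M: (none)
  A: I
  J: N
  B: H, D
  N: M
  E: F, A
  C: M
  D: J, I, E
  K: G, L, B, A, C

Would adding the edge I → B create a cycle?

Adding I→B creates a cycle iff B can already reach I.
Path from B: B → D → I.
So B → … → I → B is a cycle.

Yes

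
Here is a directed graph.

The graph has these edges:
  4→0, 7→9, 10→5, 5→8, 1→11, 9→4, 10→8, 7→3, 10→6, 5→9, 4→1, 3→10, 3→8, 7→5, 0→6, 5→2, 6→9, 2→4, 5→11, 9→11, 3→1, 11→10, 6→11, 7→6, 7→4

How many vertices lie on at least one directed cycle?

A vertex is on a directed cycle iff it belongs to a strongly connected component of size ≥ 2 (or has a self-loop).
The vertices on cycles are {0, 1, 2, 4, 5, 6, 9, 10, 11} — 9 in total.

9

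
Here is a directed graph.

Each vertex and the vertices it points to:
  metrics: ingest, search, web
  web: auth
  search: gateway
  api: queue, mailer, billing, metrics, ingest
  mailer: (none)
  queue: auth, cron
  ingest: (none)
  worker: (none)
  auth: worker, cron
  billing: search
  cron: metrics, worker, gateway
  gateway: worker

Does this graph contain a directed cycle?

DFS with white/gray/black marking, starting from cron:
cron gray
  metrics gray
    ingest gray
    ingest black
    search gray
      gateway gray
        worker gray
        worker black
      gateway black
    search black
    web gray
      auth gray
        auth→worker: worker black — skip
        auth→cron: cron is gray → back edge
Back edge found, so a cycle exists: cron → metrics → web → auth → cron.

Yes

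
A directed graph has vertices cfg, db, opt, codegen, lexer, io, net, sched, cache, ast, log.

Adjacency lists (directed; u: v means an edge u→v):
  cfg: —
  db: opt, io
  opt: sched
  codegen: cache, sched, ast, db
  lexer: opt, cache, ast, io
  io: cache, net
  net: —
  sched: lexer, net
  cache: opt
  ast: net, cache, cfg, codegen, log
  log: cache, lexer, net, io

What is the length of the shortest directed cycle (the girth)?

For each vertex v, BFS finds the shortest path from v back to v.
The shortest such closed walk is ast → codegen → ast, length 2.

2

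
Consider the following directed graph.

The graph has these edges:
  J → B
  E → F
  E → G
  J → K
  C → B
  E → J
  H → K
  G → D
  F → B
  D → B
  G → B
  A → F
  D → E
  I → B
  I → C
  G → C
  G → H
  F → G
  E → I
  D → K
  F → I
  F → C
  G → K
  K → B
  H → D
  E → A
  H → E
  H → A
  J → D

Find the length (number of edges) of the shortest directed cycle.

For each vertex v, BFS finds the shortest path from v back to v.
The shortest such closed walk is E → J → D → E, length 3.

3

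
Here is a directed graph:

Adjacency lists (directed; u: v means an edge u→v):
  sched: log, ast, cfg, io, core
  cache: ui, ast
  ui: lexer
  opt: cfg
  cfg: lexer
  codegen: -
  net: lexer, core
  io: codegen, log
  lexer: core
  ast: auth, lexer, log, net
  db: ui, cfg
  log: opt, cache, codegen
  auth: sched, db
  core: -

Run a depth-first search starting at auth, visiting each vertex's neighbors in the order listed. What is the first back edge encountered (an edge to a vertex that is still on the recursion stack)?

DFS from auth (visiting each vertex's neighbors in the order listed); mark gray on enter, black on exit:
auth gray
  sched gray
    log gray
      opt gray
        cfg gray
          lexer gray
            core gray
            core black
          lexer black
        cfg black
      opt black
      cache gray
        ui gray
          ui→lexer: lexer black — skip
        ui black
        ast gray
          ast→auth: auth is gray → back edge
First back edge: ast → auth.

ast->auth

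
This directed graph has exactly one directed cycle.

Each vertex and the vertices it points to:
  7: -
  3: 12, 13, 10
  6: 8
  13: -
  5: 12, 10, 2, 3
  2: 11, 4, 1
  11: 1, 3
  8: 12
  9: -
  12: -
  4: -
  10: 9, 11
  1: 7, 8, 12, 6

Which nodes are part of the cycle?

3, 10, 11

DFS with gray/black marking from 3:
3 gray
  12 gray
  12 black
  13 gray
  13 black
  10 gray
    9 gray
    9 black
    11 gray
      1 gray
        7 gray
        7 black
        8 gray
          8→12: 12 black — skip
        8 black
        1→12: 12 black — skip
        6 gray
          6→8: 8 black — skip
        6 black
      1 black
      11→3: 3 is gray → back edge
Back edge closes the cycle 3 → 10 → 11 → 3; its vertices are {3, 10, 11}.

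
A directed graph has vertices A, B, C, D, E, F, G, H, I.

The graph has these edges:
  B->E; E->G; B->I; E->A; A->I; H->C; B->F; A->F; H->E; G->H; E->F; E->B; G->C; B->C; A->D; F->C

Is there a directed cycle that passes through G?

G is on a cycle iff G can reach itself via ≥1 edge.
G → H → E → G — yes.

Yes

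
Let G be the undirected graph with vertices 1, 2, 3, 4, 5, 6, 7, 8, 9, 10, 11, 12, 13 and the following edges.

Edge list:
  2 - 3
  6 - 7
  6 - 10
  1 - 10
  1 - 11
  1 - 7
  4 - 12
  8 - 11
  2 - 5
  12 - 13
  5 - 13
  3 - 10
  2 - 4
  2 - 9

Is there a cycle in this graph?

DFS, tracking each vertex's parent; an edge to a visited non-parent vertex closes a cycle.
Start from 7:
visit 7 (parent –)
  visit 1 (parent 7)
    visit 11 (parent 1)
      visit 8 (parent 11)
        8–11: parent, skip
      11–1: parent, skip
    visit 10 (parent 1)
      10–1: parent, skip
      visit 6 (parent 10)
        6–10: parent, skip
        6–7: 7 visited and ≠ parent → cycle
Cycle: 7 – 1 – 10 – 6 – 7.

Yes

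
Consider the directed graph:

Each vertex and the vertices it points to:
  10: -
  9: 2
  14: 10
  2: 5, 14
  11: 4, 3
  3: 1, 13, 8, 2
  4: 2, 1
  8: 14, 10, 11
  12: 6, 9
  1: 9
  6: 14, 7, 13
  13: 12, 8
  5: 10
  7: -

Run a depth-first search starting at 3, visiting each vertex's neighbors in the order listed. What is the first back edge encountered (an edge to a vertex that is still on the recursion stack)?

DFS from 3 (visiting each vertex's neighbors in the order listed); mark gray on enter, black on exit:
3 gray
  1 gray
    9 gray
      2 gray
        5 gray
          10 gray
          10 black
        5 black
        14 gray
          14→10: 10 black — skip
        14 black
      2 black
    9 black
  1 black
  13 gray
    12 gray
      6 gray
        6→14: 14 black — skip
        7 gray
        7 black
        6→13: 13 is gray → back edge
First back edge: 6 → 13.

6→13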